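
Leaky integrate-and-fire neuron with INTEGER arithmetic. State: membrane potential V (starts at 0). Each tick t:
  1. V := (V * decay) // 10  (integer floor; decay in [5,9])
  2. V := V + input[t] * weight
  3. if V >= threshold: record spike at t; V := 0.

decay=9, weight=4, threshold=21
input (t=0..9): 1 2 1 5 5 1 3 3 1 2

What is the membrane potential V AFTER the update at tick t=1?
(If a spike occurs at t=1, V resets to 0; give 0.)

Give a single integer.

Answer: 11

Derivation:
t=0: input=1 -> V=4
t=1: input=2 -> V=11
t=2: input=1 -> V=13
t=3: input=5 -> V=0 FIRE
t=4: input=5 -> V=20
t=5: input=1 -> V=0 FIRE
t=6: input=3 -> V=12
t=7: input=3 -> V=0 FIRE
t=8: input=1 -> V=4
t=9: input=2 -> V=11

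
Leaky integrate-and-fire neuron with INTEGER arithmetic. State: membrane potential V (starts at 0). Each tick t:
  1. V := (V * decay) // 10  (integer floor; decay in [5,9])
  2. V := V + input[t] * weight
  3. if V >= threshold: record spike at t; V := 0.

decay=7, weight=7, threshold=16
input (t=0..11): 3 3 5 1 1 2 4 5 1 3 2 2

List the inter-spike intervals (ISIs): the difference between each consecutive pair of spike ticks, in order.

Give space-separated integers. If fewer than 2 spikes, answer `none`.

Answer: 1 1 3 1 1 2 2

Derivation:
t=0: input=3 -> V=0 FIRE
t=1: input=3 -> V=0 FIRE
t=2: input=5 -> V=0 FIRE
t=3: input=1 -> V=7
t=4: input=1 -> V=11
t=5: input=2 -> V=0 FIRE
t=6: input=4 -> V=0 FIRE
t=7: input=5 -> V=0 FIRE
t=8: input=1 -> V=7
t=9: input=3 -> V=0 FIRE
t=10: input=2 -> V=14
t=11: input=2 -> V=0 FIRE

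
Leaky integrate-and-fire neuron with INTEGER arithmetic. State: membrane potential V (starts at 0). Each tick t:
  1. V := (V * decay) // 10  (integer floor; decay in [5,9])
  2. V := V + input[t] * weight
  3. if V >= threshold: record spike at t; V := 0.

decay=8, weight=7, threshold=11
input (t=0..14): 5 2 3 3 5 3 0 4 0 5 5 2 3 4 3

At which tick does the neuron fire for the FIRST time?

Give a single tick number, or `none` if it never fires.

t=0: input=5 -> V=0 FIRE
t=1: input=2 -> V=0 FIRE
t=2: input=3 -> V=0 FIRE
t=3: input=3 -> V=0 FIRE
t=4: input=5 -> V=0 FIRE
t=5: input=3 -> V=0 FIRE
t=6: input=0 -> V=0
t=7: input=4 -> V=0 FIRE
t=8: input=0 -> V=0
t=9: input=5 -> V=0 FIRE
t=10: input=5 -> V=0 FIRE
t=11: input=2 -> V=0 FIRE
t=12: input=3 -> V=0 FIRE
t=13: input=4 -> V=0 FIRE
t=14: input=3 -> V=0 FIRE

Answer: 0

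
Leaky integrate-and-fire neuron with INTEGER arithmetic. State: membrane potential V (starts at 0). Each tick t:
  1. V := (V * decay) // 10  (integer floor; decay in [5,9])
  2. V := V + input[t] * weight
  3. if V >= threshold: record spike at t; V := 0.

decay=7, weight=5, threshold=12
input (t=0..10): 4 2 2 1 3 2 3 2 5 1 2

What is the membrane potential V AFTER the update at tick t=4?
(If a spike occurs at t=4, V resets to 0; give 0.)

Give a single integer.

t=0: input=4 -> V=0 FIRE
t=1: input=2 -> V=10
t=2: input=2 -> V=0 FIRE
t=3: input=1 -> V=5
t=4: input=3 -> V=0 FIRE
t=5: input=2 -> V=10
t=6: input=3 -> V=0 FIRE
t=7: input=2 -> V=10
t=8: input=5 -> V=0 FIRE
t=9: input=1 -> V=5
t=10: input=2 -> V=0 FIRE

Answer: 0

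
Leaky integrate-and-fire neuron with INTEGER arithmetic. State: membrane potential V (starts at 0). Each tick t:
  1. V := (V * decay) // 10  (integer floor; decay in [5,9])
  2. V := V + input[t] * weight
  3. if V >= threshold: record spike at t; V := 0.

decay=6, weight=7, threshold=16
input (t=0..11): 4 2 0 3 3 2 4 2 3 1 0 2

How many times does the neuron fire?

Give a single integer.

Answer: 6

Derivation:
t=0: input=4 -> V=0 FIRE
t=1: input=2 -> V=14
t=2: input=0 -> V=8
t=3: input=3 -> V=0 FIRE
t=4: input=3 -> V=0 FIRE
t=5: input=2 -> V=14
t=6: input=4 -> V=0 FIRE
t=7: input=2 -> V=14
t=8: input=3 -> V=0 FIRE
t=9: input=1 -> V=7
t=10: input=0 -> V=4
t=11: input=2 -> V=0 FIRE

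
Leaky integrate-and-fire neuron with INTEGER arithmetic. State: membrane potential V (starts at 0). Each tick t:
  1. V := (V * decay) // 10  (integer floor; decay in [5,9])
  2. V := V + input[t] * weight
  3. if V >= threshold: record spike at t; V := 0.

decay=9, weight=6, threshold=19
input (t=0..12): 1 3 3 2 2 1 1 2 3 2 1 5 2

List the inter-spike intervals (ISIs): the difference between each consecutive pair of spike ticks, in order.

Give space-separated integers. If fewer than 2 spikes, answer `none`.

Answer: 2 3 2 3

Derivation:
t=0: input=1 -> V=6
t=1: input=3 -> V=0 FIRE
t=2: input=3 -> V=18
t=3: input=2 -> V=0 FIRE
t=4: input=2 -> V=12
t=5: input=1 -> V=16
t=6: input=1 -> V=0 FIRE
t=7: input=2 -> V=12
t=8: input=3 -> V=0 FIRE
t=9: input=2 -> V=12
t=10: input=1 -> V=16
t=11: input=5 -> V=0 FIRE
t=12: input=2 -> V=12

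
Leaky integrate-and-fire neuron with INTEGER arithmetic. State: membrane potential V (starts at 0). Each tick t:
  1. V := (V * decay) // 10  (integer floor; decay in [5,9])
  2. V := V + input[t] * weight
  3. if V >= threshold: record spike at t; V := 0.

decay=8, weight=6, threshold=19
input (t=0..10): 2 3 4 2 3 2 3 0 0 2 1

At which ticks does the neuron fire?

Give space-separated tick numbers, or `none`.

Answer: 1 2 4 6

Derivation:
t=0: input=2 -> V=12
t=1: input=3 -> V=0 FIRE
t=2: input=4 -> V=0 FIRE
t=3: input=2 -> V=12
t=4: input=3 -> V=0 FIRE
t=5: input=2 -> V=12
t=6: input=3 -> V=0 FIRE
t=7: input=0 -> V=0
t=8: input=0 -> V=0
t=9: input=2 -> V=12
t=10: input=1 -> V=15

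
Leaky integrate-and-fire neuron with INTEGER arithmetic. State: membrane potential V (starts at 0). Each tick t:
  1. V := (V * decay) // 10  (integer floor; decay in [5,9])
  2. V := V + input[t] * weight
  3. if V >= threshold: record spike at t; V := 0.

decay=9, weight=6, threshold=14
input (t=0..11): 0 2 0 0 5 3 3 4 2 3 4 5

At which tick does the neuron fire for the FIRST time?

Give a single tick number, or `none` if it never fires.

Answer: 4

Derivation:
t=0: input=0 -> V=0
t=1: input=2 -> V=12
t=2: input=0 -> V=10
t=3: input=0 -> V=9
t=4: input=5 -> V=0 FIRE
t=5: input=3 -> V=0 FIRE
t=6: input=3 -> V=0 FIRE
t=7: input=4 -> V=0 FIRE
t=8: input=2 -> V=12
t=9: input=3 -> V=0 FIRE
t=10: input=4 -> V=0 FIRE
t=11: input=5 -> V=0 FIRE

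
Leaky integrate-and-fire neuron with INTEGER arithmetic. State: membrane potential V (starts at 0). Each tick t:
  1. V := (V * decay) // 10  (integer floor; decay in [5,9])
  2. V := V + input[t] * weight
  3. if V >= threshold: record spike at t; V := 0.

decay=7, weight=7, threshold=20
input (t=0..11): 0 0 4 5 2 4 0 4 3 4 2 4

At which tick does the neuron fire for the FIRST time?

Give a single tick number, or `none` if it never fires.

Answer: 2

Derivation:
t=0: input=0 -> V=0
t=1: input=0 -> V=0
t=2: input=4 -> V=0 FIRE
t=3: input=5 -> V=0 FIRE
t=4: input=2 -> V=14
t=5: input=4 -> V=0 FIRE
t=6: input=0 -> V=0
t=7: input=4 -> V=0 FIRE
t=8: input=3 -> V=0 FIRE
t=9: input=4 -> V=0 FIRE
t=10: input=2 -> V=14
t=11: input=4 -> V=0 FIRE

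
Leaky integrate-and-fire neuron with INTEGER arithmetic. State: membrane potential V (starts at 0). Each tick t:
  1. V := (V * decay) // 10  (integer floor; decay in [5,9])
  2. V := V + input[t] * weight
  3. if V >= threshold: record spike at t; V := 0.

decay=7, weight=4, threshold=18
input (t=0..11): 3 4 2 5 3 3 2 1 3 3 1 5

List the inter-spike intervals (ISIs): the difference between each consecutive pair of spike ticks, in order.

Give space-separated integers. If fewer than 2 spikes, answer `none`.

Answer: 2 2 3 3

Derivation:
t=0: input=3 -> V=12
t=1: input=4 -> V=0 FIRE
t=2: input=2 -> V=8
t=3: input=5 -> V=0 FIRE
t=4: input=3 -> V=12
t=5: input=3 -> V=0 FIRE
t=6: input=2 -> V=8
t=7: input=1 -> V=9
t=8: input=3 -> V=0 FIRE
t=9: input=3 -> V=12
t=10: input=1 -> V=12
t=11: input=5 -> V=0 FIRE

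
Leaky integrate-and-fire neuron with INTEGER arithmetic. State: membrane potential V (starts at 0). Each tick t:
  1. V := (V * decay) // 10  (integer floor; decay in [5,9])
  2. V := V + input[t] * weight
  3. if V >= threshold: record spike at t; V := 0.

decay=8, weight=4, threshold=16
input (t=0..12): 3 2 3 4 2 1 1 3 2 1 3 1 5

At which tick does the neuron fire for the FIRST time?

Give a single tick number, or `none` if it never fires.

Answer: 1

Derivation:
t=0: input=3 -> V=12
t=1: input=2 -> V=0 FIRE
t=2: input=3 -> V=12
t=3: input=4 -> V=0 FIRE
t=4: input=2 -> V=8
t=5: input=1 -> V=10
t=6: input=1 -> V=12
t=7: input=3 -> V=0 FIRE
t=8: input=2 -> V=8
t=9: input=1 -> V=10
t=10: input=3 -> V=0 FIRE
t=11: input=1 -> V=4
t=12: input=5 -> V=0 FIRE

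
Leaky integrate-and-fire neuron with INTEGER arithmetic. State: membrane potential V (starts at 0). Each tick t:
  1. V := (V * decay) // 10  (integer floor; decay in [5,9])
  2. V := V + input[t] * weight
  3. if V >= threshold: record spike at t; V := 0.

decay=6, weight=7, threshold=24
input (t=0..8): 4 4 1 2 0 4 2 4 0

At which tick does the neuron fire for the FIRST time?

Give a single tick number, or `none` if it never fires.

t=0: input=4 -> V=0 FIRE
t=1: input=4 -> V=0 FIRE
t=2: input=1 -> V=7
t=3: input=2 -> V=18
t=4: input=0 -> V=10
t=5: input=4 -> V=0 FIRE
t=6: input=2 -> V=14
t=7: input=4 -> V=0 FIRE
t=8: input=0 -> V=0

Answer: 0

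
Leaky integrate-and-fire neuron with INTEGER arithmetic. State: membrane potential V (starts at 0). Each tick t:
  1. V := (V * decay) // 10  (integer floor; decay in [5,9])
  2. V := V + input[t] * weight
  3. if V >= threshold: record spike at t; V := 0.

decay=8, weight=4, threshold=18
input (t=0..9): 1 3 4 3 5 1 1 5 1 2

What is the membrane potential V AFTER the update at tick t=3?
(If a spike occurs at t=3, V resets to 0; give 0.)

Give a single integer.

Answer: 12

Derivation:
t=0: input=1 -> V=4
t=1: input=3 -> V=15
t=2: input=4 -> V=0 FIRE
t=3: input=3 -> V=12
t=4: input=5 -> V=0 FIRE
t=5: input=1 -> V=4
t=6: input=1 -> V=7
t=7: input=5 -> V=0 FIRE
t=8: input=1 -> V=4
t=9: input=2 -> V=11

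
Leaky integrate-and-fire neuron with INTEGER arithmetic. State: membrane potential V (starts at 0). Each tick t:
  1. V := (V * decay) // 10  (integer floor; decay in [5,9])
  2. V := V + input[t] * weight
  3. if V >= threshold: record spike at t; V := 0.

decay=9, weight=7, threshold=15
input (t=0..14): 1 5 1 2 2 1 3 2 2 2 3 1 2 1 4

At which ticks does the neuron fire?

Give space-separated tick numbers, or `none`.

t=0: input=1 -> V=7
t=1: input=5 -> V=0 FIRE
t=2: input=1 -> V=7
t=3: input=2 -> V=0 FIRE
t=4: input=2 -> V=14
t=5: input=1 -> V=0 FIRE
t=6: input=3 -> V=0 FIRE
t=7: input=2 -> V=14
t=8: input=2 -> V=0 FIRE
t=9: input=2 -> V=14
t=10: input=3 -> V=0 FIRE
t=11: input=1 -> V=7
t=12: input=2 -> V=0 FIRE
t=13: input=1 -> V=7
t=14: input=4 -> V=0 FIRE

Answer: 1 3 5 6 8 10 12 14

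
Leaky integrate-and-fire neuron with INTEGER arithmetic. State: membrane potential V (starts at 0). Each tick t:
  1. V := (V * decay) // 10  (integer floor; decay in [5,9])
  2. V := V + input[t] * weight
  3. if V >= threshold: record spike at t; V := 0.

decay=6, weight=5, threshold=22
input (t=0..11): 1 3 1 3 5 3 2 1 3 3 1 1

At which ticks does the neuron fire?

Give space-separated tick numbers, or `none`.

Answer: 3 4 8

Derivation:
t=0: input=1 -> V=5
t=1: input=3 -> V=18
t=2: input=1 -> V=15
t=3: input=3 -> V=0 FIRE
t=4: input=5 -> V=0 FIRE
t=5: input=3 -> V=15
t=6: input=2 -> V=19
t=7: input=1 -> V=16
t=8: input=3 -> V=0 FIRE
t=9: input=3 -> V=15
t=10: input=1 -> V=14
t=11: input=1 -> V=13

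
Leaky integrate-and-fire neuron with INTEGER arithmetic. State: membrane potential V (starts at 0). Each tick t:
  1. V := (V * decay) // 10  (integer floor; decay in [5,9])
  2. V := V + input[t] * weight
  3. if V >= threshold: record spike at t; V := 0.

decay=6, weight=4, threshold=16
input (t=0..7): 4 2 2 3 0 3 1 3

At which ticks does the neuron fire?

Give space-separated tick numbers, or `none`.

t=0: input=4 -> V=0 FIRE
t=1: input=2 -> V=8
t=2: input=2 -> V=12
t=3: input=3 -> V=0 FIRE
t=4: input=0 -> V=0
t=5: input=3 -> V=12
t=6: input=1 -> V=11
t=7: input=3 -> V=0 FIRE

Answer: 0 3 7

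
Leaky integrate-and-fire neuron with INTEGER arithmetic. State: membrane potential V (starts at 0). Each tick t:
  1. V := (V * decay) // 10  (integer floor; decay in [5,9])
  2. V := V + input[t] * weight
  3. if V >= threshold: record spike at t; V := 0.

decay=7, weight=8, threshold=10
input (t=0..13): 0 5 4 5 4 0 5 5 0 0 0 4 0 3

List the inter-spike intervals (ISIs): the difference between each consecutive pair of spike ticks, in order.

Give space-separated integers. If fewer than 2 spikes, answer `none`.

t=0: input=0 -> V=0
t=1: input=5 -> V=0 FIRE
t=2: input=4 -> V=0 FIRE
t=3: input=5 -> V=0 FIRE
t=4: input=4 -> V=0 FIRE
t=5: input=0 -> V=0
t=6: input=5 -> V=0 FIRE
t=7: input=5 -> V=0 FIRE
t=8: input=0 -> V=0
t=9: input=0 -> V=0
t=10: input=0 -> V=0
t=11: input=4 -> V=0 FIRE
t=12: input=0 -> V=0
t=13: input=3 -> V=0 FIRE

Answer: 1 1 1 2 1 4 2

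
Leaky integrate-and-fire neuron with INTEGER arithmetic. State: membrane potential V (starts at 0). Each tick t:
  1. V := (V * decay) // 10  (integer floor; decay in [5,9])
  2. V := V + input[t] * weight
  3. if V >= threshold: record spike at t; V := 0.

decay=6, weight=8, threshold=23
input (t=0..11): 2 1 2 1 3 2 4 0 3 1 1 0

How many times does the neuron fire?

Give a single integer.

Answer: 4

Derivation:
t=0: input=2 -> V=16
t=1: input=1 -> V=17
t=2: input=2 -> V=0 FIRE
t=3: input=1 -> V=8
t=4: input=3 -> V=0 FIRE
t=5: input=2 -> V=16
t=6: input=4 -> V=0 FIRE
t=7: input=0 -> V=0
t=8: input=3 -> V=0 FIRE
t=9: input=1 -> V=8
t=10: input=1 -> V=12
t=11: input=0 -> V=7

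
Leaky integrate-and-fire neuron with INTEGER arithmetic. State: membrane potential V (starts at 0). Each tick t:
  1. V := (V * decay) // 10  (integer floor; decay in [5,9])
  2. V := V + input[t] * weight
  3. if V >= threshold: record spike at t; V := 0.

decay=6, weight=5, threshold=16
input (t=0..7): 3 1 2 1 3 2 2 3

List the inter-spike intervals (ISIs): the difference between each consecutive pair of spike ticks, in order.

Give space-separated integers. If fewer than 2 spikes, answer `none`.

Answer: 2 2

Derivation:
t=0: input=3 -> V=15
t=1: input=1 -> V=14
t=2: input=2 -> V=0 FIRE
t=3: input=1 -> V=5
t=4: input=3 -> V=0 FIRE
t=5: input=2 -> V=10
t=6: input=2 -> V=0 FIRE
t=7: input=3 -> V=15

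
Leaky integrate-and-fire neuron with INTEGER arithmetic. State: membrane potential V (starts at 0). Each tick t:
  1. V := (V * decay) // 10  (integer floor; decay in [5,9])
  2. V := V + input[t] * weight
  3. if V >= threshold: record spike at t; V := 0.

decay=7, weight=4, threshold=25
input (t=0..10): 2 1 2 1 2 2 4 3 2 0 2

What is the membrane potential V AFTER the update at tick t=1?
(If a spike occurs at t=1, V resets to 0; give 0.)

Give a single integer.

t=0: input=2 -> V=8
t=1: input=1 -> V=9
t=2: input=2 -> V=14
t=3: input=1 -> V=13
t=4: input=2 -> V=17
t=5: input=2 -> V=19
t=6: input=4 -> V=0 FIRE
t=7: input=3 -> V=12
t=8: input=2 -> V=16
t=9: input=0 -> V=11
t=10: input=2 -> V=15

Answer: 9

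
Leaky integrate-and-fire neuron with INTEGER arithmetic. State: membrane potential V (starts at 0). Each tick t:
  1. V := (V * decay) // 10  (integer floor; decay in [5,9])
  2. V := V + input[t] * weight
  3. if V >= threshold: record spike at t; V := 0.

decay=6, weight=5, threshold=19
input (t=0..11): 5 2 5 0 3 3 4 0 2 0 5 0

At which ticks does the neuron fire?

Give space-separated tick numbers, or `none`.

Answer: 0 2 5 6 10

Derivation:
t=0: input=5 -> V=0 FIRE
t=1: input=2 -> V=10
t=2: input=5 -> V=0 FIRE
t=3: input=0 -> V=0
t=4: input=3 -> V=15
t=5: input=3 -> V=0 FIRE
t=6: input=4 -> V=0 FIRE
t=7: input=0 -> V=0
t=8: input=2 -> V=10
t=9: input=0 -> V=6
t=10: input=5 -> V=0 FIRE
t=11: input=0 -> V=0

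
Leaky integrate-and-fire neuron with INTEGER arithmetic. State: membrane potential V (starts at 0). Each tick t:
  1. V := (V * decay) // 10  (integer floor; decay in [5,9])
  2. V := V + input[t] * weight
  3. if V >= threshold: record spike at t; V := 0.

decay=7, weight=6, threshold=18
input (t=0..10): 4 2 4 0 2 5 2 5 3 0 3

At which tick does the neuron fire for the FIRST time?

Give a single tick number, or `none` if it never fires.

t=0: input=4 -> V=0 FIRE
t=1: input=2 -> V=12
t=2: input=4 -> V=0 FIRE
t=3: input=0 -> V=0
t=4: input=2 -> V=12
t=5: input=5 -> V=0 FIRE
t=6: input=2 -> V=12
t=7: input=5 -> V=0 FIRE
t=8: input=3 -> V=0 FIRE
t=9: input=0 -> V=0
t=10: input=3 -> V=0 FIRE

Answer: 0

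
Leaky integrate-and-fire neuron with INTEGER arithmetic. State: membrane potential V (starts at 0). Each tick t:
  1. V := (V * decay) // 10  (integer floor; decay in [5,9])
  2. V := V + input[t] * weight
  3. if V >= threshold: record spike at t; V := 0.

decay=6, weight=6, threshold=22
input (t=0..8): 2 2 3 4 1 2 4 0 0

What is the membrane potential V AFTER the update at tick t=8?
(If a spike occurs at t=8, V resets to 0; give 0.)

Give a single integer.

Answer: 0

Derivation:
t=0: input=2 -> V=12
t=1: input=2 -> V=19
t=2: input=3 -> V=0 FIRE
t=3: input=4 -> V=0 FIRE
t=4: input=1 -> V=6
t=5: input=2 -> V=15
t=6: input=4 -> V=0 FIRE
t=7: input=0 -> V=0
t=8: input=0 -> V=0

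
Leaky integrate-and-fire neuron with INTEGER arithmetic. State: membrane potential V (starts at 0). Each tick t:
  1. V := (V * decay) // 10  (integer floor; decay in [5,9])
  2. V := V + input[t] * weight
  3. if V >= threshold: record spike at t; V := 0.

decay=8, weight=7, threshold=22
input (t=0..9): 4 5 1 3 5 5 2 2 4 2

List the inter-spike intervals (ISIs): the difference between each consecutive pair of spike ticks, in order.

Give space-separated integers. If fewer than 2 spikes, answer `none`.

t=0: input=4 -> V=0 FIRE
t=1: input=5 -> V=0 FIRE
t=2: input=1 -> V=7
t=3: input=3 -> V=0 FIRE
t=4: input=5 -> V=0 FIRE
t=5: input=5 -> V=0 FIRE
t=6: input=2 -> V=14
t=7: input=2 -> V=0 FIRE
t=8: input=4 -> V=0 FIRE
t=9: input=2 -> V=14

Answer: 1 2 1 1 2 1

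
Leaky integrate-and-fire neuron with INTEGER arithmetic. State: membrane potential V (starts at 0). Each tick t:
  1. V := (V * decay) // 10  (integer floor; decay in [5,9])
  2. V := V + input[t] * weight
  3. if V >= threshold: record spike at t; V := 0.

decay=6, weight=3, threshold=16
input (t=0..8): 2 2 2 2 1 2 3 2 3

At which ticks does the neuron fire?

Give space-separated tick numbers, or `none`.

Answer: 6

Derivation:
t=0: input=2 -> V=6
t=1: input=2 -> V=9
t=2: input=2 -> V=11
t=3: input=2 -> V=12
t=4: input=1 -> V=10
t=5: input=2 -> V=12
t=6: input=3 -> V=0 FIRE
t=7: input=2 -> V=6
t=8: input=3 -> V=12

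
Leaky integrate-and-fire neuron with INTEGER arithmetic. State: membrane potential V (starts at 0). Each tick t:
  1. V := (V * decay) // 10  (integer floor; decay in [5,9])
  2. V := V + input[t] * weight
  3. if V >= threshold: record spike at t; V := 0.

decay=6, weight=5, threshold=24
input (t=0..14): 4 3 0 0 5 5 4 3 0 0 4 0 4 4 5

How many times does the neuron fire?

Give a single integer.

t=0: input=4 -> V=20
t=1: input=3 -> V=0 FIRE
t=2: input=0 -> V=0
t=3: input=0 -> V=0
t=4: input=5 -> V=0 FIRE
t=5: input=5 -> V=0 FIRE
t=6: input=4 -> V=20
t=7: input=3 -> V=0 FIRE
t=8: input=0 -> V=0
t=9: input=0 -> V=0
t=10: input=4 -> V=20
t=11: input=0 -> V=12
t=12: input=4 -> V=0 FIRE
t=13: input=4 -> V=20
t=14: input=5 -> V=0 FIRE

Answer: 6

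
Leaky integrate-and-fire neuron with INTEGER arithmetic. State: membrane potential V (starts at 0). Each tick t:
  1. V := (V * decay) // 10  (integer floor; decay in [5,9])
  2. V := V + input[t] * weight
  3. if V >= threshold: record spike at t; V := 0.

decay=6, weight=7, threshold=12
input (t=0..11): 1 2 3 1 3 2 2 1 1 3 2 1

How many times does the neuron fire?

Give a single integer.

Answer: 7

Derivation:
t=0: input=1 -> V=7
t=1: input=2 -> V=0 FIRE
t=2: input=3 -> V=0 FIRE
t=3: input=1 -> V=7
t=4: input=3 -> V=0 FIRE
t=5: input=2 -> V=0 FIRE
t=6: input=2 -> V=0 FIRE
t=7: input=1 -> V=7
t=8: input=1 -> V=11
t=9: input=3 -> V=0 FIRE
t=10: input=2 -> V=0 FIRE
t=11: input=1 -> V=7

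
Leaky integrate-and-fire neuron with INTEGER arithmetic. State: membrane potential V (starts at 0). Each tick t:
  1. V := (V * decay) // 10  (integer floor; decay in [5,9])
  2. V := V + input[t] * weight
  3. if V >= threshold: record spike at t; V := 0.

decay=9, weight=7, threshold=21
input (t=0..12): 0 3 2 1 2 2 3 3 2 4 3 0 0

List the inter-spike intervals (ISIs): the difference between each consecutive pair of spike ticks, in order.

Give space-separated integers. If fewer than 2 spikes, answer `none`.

Answer: 3 2 1 2 1

Derivation:
t=0: input=0 -> V=0
t=1: input=3 -> V=0 FIRE
t=2: input=2 -> V=14
t=3: input=1 -> V=19
t=4: input=2 -> V=0 FIRE
t=5: input=2 -> V=14
t=6: input=3 -> V=0 FIRE
t=7: input=3 -> V=0 FIRE
t=8: input=2 -> V=14
t=9: input=4 -> V=0 FIRE
t=10: input=3 -> V=0 FIRE
t=11: input=0 -> V=0
t=12: input=0 -> V=0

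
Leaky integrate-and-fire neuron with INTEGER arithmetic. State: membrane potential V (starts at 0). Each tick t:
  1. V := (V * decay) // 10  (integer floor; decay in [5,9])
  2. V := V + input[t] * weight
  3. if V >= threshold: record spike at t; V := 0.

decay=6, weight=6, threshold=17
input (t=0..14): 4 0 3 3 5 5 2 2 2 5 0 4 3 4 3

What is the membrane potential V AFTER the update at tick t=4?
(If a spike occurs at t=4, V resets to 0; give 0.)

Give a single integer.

t=0: input=4 -> V=0 FIRE
t=1: input=0 -> V=0
t=2: input=3 -> V=0 FIRE
t=3: input=3 -> V=0 FIRE
t=4: input=5 -> V=0 FIRE
t=5: input=5 -> V=0 FIRE
t=6: input=2 -> V=12
t=7: input=2 -> V=0 FIRE
t=8: input=2 -> V=12
t=9: input=5 -> V=0 FIRE
t=10: input=0 -> V=0
t=11: input=4 -> V=0 FIRE
t=12: input=3 -> V=0 FIRE
t=13: input=4 -> V=0 FIRE
t=14: input=3 -> V=0 FIRE

Answer: 0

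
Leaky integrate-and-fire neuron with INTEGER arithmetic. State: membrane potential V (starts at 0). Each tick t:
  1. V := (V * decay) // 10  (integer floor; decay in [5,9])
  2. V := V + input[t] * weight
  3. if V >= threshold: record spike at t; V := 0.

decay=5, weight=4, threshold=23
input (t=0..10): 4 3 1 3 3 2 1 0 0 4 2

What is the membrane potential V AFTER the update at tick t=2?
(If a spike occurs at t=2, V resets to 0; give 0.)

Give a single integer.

t=0: input=4 -> V=16
t=1: input=3 -> V=20
t=2: input=1 -> V=14
t=3: input=3 -> V=19
t=4: input=3 -> V=21
t=5: input=2 -> V=18
t=6: input=1 -> V=13
t=7: input=0 -> V=6
t=8: input=0 -> V=3
t=9: input=4 -> V=17
t=10: input=2 -> V=16

Answer: 14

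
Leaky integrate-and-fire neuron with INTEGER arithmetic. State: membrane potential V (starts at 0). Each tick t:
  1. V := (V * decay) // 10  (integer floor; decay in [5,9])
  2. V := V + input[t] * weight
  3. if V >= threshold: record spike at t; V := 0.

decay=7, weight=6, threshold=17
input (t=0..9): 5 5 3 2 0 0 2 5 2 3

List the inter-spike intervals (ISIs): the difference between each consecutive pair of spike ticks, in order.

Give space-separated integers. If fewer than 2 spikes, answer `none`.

t=0: input=5 -> V=0 FIRE
t=1: input=5 -> V=0 FIRE
t=2: input=3 -> V=0 FIRE
t=3: input=2 -> V=12
t=4: input=0 -> V=8
t=5: input=0 -> V=5
t=6: input=2 -> V=15
t=7: input=5 -> V=0 FIRE
t=8: input=2 -> V=12
t=9: input=3 -> V=0 FIRE

Answer: 1 1 5 2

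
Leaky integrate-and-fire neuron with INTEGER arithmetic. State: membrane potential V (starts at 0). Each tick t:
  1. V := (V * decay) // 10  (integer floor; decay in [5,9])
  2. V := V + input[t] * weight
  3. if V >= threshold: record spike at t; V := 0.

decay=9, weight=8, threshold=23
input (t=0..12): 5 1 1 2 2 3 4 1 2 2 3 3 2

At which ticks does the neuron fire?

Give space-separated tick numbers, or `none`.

t=0: input=5 -> V=0 FIRE
t=1: input=1 -> V=8
t=2: input=1 -> V=15
t=3: input=2 -> V=0 FIRE
t=4: input=2 -> V=16
t=5: input=3 -> V=0 FIRE
t=6: input=4 -> V=0 FIRE
t=7: input=1 -> V=8
t=8: input=2 -> V=0 FIRE
t=9: input=2 -> V=16
t=10: input=3 -> V=0 FIRE
t=11: input=3 -> V=0 FIRE
t=12: input=2 -> V=16

Answer: 0 3 5 6 8 10 11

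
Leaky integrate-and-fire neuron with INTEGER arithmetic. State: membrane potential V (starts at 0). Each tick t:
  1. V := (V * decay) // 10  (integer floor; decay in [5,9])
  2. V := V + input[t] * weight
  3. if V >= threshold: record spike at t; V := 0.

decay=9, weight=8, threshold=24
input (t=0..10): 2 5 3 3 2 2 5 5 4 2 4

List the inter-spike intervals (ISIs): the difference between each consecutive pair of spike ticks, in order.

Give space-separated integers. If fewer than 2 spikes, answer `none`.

Answer: 1 1 2 1 1 1 2

Derivation:
t=0: input=2 -> V=16
t=1: input=5 -> V=0 FIRE
t=2: input=3 -> V=0 FIRE
t=3: input=3 -> V=0 FIRE
t=4: input=2 -> V=16
t=5: input=2 -> V=0 FIRE
t=6: input=5 -> V=0 FIRE
t=7: input=5 -> V=0 FIRE
t=8: input=4 -> V=0 FIRE
t=9: input=2 -> V=16
t=10: input=4 -> V=0 FIRE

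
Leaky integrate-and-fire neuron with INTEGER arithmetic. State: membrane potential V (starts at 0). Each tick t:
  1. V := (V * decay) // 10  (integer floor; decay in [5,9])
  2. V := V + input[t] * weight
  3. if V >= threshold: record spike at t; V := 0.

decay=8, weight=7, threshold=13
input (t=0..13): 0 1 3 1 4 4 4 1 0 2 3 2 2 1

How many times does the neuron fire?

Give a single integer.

Answer: 8

Derivation:
t=0: input=0 -> V=0
t=1: input=1 -> V=7
t=2: input=3 -> V=0 FIRE
t=3: input=1 -> V=7
t=4: input=4 -> V=0 FIRE
t=5: input=4 -> V=0 FIRE
t=6: input=4 -> V=0 FIRE
t=7: input=1 -> V=7
t=8: input=0 -> V=5
t=9: input=2 -> V=0 FIRE
t=10: input=3 -> V=0 FIRE
t=11: input=2 -> V=0 FIRE
t=12: input=2 -> V=0 FIRE
t=13: input=1 -> V=7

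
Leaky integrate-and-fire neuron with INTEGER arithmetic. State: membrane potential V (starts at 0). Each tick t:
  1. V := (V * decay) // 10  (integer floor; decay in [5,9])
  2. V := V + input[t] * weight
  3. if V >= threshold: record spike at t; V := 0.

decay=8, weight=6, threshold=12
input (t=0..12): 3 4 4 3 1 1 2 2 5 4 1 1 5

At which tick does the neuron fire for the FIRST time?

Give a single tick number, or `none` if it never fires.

t=0: input=3 -> V=0 FIRE
t=1: input=4 -> V=0 FIRE
t=2: input=4 -> V=0 FIRE
t=3: input=3 -> V=0 FIRE
t=4: input=1 -> V=6
t=5: input=1 -> V=10
t=6: input=2 -> V=0 FIRE
t=7: input=2 -> V=0 FIRE
t=8: input=5 -> V=0 FIRE
t=9: input=4 -> V=0 FIRE
t=10: input=1 -> V=6
t=11: input=1 -> V=10
t=12: input=5 -> V=0 FIRE

Answer: 0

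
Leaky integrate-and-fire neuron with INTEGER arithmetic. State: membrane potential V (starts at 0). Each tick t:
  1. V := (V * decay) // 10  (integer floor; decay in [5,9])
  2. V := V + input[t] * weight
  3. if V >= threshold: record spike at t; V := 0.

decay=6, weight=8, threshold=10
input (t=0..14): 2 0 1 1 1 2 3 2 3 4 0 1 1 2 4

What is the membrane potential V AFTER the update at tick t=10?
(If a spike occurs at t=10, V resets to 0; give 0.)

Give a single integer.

t=0: input=2 -> V=0 FIRE
t=1: input=0 -> V=0
t=2: input=1 -> V=8
t=3: input=1 -> V=0 FIRE
t=4: input=1 -> V=8
t=5: input=2 -> V=0 FIRE
t=6: input=3 -> V=0 FIRE
t=7: input=2 -> V=0 FIRE
t=8: input=3 -> V=0 FIRE
t=9: input=4 -> V=0 FIRE
t=10: input=0 -> V=0
t=11: input=1 -> V=8
t=12: input=1 -> V=0 FIRE
t=13: input=2 -> V=0 FIRE
t=14: input=4 -> V=0 FIRE

Answer: 0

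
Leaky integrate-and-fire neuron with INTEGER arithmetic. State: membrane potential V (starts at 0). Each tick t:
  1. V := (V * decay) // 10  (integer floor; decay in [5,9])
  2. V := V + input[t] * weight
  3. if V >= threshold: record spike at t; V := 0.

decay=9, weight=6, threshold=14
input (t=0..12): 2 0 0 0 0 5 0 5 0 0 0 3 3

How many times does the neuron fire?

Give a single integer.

t=0: input=2 -> V=12
t=1: input=0 -> V=10
t=2: input=0 -> V=9
t=3: input=0 -> V=8
t=4: input=0 -> V=7
t=5: input=5 -> V=0 FIRE
t=6: input=0 -> V=0
t=7: input=5 -> V=0 FIRE
t=8: input=0 -> V=0
t=9: input=0 -> V=0
t=10: input=0 -> V=0
t=11: input=3 -> V=0 FIRE
t=12: input=3 -> V=0 FIRE

Answer: 4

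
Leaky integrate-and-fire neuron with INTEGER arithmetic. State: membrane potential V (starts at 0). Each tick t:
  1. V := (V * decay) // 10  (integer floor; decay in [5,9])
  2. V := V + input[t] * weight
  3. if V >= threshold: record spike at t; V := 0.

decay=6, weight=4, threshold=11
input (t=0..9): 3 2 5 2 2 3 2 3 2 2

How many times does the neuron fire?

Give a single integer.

Answer: 6

Derivation:
t=0: input=3 -> V=0 FIRE
t=1: input=2 -> V=8
t=2: input=5 -> V=0 FIRE
t=3: input=2 -> V=8
t=4: input=2 -> V=0 FIRE
t=5: input=3 -> V=0 FIRE
t=6: input=2 -> V=8
t=7: input=3 -> V=0 FIRE
t=8: input=2 -> V=8
t=9: input=2 -> V=0 FIRE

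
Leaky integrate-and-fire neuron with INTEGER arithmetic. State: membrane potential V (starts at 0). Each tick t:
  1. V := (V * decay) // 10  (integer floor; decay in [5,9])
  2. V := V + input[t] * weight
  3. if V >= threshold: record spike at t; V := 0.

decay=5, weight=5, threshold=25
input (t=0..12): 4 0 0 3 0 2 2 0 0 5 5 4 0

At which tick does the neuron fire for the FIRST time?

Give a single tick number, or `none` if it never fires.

Answer: 9

Derivation:
t=0: input=4 -> V=20
t=1: input=0 -> V=10
t=2: input=0 -> V=5
t=3: input=3 -> V=17
t=4: input=0 -> V=8
t=5: input=2 -> V=14
t=6: input=2 -> V=17
t=7: input=0 -> V=8
t=8: input=0 -> V=4
t=9: input=5 -> V=0 FIRE
t=10: input=5 -> V=0 FIRE
t=11: input=4 -> V=20
t=12: input=0 -> V=10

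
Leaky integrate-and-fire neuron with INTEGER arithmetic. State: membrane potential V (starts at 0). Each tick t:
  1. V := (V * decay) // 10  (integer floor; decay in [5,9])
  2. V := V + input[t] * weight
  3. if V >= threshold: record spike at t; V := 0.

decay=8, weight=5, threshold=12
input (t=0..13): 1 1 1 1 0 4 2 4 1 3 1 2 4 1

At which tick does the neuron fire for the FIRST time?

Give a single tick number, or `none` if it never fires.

Answer: 2

Derivation:
t=0: input=1 -> V=5
t=1: input=1 -> V=9
t=2: input=1 -> V=0 FIRE
t=3: input=1 -> V=5
t=4: input=0 -> V=4
t=5: input=4 -> V=0 FIRE
t=6: input=2 -> V=10
t=7: input=4 -> V=0 FIRE
t=8: input=1 -> V=5
t=9: input=3 -> V=0 FIRE
t=10: input=1 -> V=5
t=11: input=2 -> V=0 FIRE
t=12: input=4 -> V=0 FIRE
t=13: input=1 -> V=5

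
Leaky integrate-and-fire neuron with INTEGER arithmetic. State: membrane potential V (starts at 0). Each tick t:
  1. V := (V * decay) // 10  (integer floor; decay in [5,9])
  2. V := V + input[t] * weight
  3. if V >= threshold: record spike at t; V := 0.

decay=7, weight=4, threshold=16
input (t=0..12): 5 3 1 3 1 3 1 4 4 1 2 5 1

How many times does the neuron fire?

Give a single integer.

t=0: input=5 -> V=0 FIRE
t=1: input=3 -> V=12
t=2: input=1 -> V=12
t=3: input=3 -> V=0 FIRE
t=4: input=1 -> V=4
t=5: input=3 -> V=14
t=6: input=1 -> V=13
t=7: input=4 -> V=0 FIRE
t=8: input=4 -> V=0 FIRE
t=9: input=1 -> V=4
t=10: input=2 -> V=10
t=11: input=5 -> V=0 FIRE
t=12: input=1 -> V=4

Answer: 5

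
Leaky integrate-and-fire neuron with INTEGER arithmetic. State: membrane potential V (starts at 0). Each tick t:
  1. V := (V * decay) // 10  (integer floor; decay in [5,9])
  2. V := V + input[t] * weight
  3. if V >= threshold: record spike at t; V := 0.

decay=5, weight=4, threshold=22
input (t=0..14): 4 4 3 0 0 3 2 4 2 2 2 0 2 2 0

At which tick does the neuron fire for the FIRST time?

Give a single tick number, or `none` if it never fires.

t=0: input=4 -> V=16
t=1: input=4 -> V=0 FIRE
t=2: input=3 -> V=12
t=3: input=0 -> V=6
t=4: input=0 -> V=3
t=5: input=3 -> V=13
t=6: input=2 -> V=14
t=7: input=4 -> V=0 FIRE
t=8: input=2 -> V=8
t=9: input=2 -> V=12
t=10: input=2 -> V=14
t=11: input=0 -> V=7
t=12: input=2 -> V=11
t=13: input=2 -> V=13
t=14: input=0 -> V=6

Answer: 1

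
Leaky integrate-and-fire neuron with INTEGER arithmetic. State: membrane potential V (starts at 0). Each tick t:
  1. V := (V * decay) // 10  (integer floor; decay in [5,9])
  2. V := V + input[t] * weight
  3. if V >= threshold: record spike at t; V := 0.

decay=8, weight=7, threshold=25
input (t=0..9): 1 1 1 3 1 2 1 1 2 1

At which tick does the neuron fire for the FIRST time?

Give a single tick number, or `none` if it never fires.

t=0: input=1 -> V=7
t=1: input=1 -> V=12
t=2: input=1 -> V=16
t=3: input=3 -> V=0 FIRE
t=4: input=1 -> V=7
t=5: input=2 -> V=19
t=6: input=1 -> V=22
t=7: input=1 -> V=24
t=8: input=2 -> V=0 FIRE
t=9: input=1 -> V=7

Answer: 3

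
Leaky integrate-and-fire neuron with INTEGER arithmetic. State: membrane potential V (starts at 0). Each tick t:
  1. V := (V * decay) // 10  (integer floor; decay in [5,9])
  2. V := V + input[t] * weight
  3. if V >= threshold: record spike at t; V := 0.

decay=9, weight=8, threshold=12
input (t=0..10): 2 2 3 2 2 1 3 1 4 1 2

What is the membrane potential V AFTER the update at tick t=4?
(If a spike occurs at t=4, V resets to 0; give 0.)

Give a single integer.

t=0: input=2 -> V=0 FIRE
t=1: input=2 -> V=0 FIRE
t=2: input=3 -> V=0 FIRE
t=3: input=2 -> V=0 FIRE
t=4: input=2 -> V=0 FIRE
t=5: input=1 -> V=8
t=6: input=3 -> V=0 FIRE
t=7: input=1 -> V=8
t=8: input=4 -> V=0 FIRE
t=9: input=1 -> V=8
t=10: input=2 -> V=0 FIRE

Answer: 0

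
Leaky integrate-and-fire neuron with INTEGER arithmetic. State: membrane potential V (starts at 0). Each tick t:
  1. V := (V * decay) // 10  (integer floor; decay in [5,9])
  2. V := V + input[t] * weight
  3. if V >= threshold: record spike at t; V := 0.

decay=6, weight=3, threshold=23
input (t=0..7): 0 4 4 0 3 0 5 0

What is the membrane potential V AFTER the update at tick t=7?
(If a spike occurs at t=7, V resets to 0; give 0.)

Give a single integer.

t=0: input=0 -> V=0
t=1: input=4 -> V=12
t=2: input=4 -> V=19
t=3: input=0 -> V=11
t=4: input=3 -> V=15
t=5: input=0 -> V=9
t=6: input=5 -> V=20
t=7: input=0 -> V=12

Answer: 12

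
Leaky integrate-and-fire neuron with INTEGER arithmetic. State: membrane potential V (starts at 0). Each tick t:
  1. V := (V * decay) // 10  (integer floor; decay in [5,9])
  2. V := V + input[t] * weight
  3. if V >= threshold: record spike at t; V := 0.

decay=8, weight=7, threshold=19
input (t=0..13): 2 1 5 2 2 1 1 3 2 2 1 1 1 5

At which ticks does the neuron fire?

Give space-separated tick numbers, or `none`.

Answer: 2 4 7 9 13

Derivation:
t=0: input=2 -> V=14
t=1: input=1 -> V=18
t=2: input=5 -> V=0 FIRE
t=3: input=2 -> V=14
t=4: input=2 -> V=0 FIRE
t=5: input=1 -> V=7
t=6: input=1 -> V=12
t=7: input=3 -> V=0 FIRE
t=8: input=2 -> V=14
t=9: input=2 -> V=0 FIRE
t=10: input=1 -> V=7
t=11: input=1 -> V=12
t=12: input=1 -> V=16
t=13: input=5 -> V=0 FIRE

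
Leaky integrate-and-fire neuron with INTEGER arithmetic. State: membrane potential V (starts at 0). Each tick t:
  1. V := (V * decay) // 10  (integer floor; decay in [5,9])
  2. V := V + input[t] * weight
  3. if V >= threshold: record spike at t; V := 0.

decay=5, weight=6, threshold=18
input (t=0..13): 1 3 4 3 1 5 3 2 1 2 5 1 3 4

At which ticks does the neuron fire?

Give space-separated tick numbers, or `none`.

t=0: input=1 -> V=6
t=1: input=3 -> V=0 FIRE
t=2: input=4 -> V=0 FIRE
t=3: input=3 -> V=0 FIRE
t=4: input=1 -> V=6
t=5: input=5 -> V=0 FIRE
t=6: input=3 -> V=0 FIRE
t=7: input=2 -> V=12
t=8: input=1 -> V=12
t=9: input=2 -> V=0 FIRE
t=10: input=5 -> V=0 FIRE
t=11: input=1 -> V=6
t=12: input=3 -> V=0 FIRE
t=13: input=4 -> V=0 FIRE

Answer: 1 2 3 5 6 9 10 12 13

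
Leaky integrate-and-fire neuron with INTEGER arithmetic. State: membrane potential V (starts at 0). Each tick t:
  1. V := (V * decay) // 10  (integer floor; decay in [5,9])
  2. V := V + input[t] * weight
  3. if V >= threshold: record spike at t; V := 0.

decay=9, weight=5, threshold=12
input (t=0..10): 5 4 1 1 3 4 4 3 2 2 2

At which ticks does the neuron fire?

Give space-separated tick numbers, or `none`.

t=0: input=5 -> V=0 FIRE
t=1: input=4 -> V=0 FIRE
t=2: input=1 -> V=5
t=3: input=1 -> V=9
t=4: input=3 -> V=0 FIRE
t=5: input=4 -> V=0 FIRE
t=6: input=4 -> V=0 FIRE
t=7: input=3 -> V=0 FIRE
t=8: input=2 -> V=10
t=9: input=2 -> V=0 FIRE
t=10: input=2 -> V=10

Answer: 0 1 4 5 6 7 9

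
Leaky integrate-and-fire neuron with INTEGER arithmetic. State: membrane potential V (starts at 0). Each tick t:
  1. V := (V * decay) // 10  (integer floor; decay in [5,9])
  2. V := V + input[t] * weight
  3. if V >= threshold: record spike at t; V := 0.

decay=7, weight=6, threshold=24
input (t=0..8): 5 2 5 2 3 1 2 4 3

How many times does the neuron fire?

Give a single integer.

t=0: input=5 -> V=0 FIRE
t=1: input=2 -> V=12
t=2: input=5 -> V=0 FIRE
t=3: input=2 -> V=12
t=4: input=3 -> V=0 FIRE
t=5: input=1 -> V=6
t=6: input=2 -> V=16
t=7: input=4 -> V=0 FIRE
t=8: input=3 -> V=18

Answer: 4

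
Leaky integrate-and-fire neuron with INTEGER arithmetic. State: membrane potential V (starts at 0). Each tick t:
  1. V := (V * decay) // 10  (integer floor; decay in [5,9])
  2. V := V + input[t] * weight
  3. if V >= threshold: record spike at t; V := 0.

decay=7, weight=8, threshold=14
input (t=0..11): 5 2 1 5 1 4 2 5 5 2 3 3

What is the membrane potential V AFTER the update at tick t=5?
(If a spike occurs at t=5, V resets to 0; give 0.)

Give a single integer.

t=0: input=5 -> V=0 FIRE
t=1: input=2 -> V=0 FIRE
t=2: input=1 -> V=8
t=3: input=5 -> V=0 FIRE
t=4: input=1 -> V=8
t=5: input=4 -> V=0 FIRE
t=6: input=2 -> V=0 FIRE
t=7: input=5 -> V=0 FIRE
t=8: input=5 -> V=0 FIRE
t=9: input=2 -> V=0 FIRE
t=10: input=3 -> V=0 FIRE
t=11: input=3 -> V=0 FIRE

Answer: 0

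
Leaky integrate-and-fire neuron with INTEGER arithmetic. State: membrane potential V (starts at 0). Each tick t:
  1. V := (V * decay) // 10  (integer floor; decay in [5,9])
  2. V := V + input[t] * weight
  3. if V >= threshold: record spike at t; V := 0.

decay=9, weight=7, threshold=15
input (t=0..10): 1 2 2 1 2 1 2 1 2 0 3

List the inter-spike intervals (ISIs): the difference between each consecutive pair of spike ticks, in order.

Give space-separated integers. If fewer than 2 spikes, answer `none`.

t=0: input=1 -> V=7
t=1: input=2 -> V=0 FIRE
t=2: input=2 -> V=14
t=3: input=1 -> V=0 FIRE
t=4: input=2 -> V=14
t=5: input=1 -> V=0 FIRE
t=6: input=2 -> V=14
t=7: input=1 -> V=0 FIRE
t=8: input=2 -> V=14
t=9: input=0 -> V=12
t=10: input=3 -> V=0 FIRE

Answer: 2 2 2 3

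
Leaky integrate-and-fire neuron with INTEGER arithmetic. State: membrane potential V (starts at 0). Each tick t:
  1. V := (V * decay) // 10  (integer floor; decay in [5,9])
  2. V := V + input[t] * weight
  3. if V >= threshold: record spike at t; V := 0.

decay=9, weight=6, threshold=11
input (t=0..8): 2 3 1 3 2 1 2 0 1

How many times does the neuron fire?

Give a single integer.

Answer: 5

Derivation:
t=0: input=2 -> V=0 FIRE
t=1: input=3 -> V=0 FIRE
t=2: input=1 -> V=6
t=3: input=3 -> V=0 FIRE
t=4: input=2 -> V=0 FIRE
t=5: input=1 -> V=6
t=6: input=2 -> V=0 FIRE
t=7: input=0 -> V=0
t=8: input=1 -> V=6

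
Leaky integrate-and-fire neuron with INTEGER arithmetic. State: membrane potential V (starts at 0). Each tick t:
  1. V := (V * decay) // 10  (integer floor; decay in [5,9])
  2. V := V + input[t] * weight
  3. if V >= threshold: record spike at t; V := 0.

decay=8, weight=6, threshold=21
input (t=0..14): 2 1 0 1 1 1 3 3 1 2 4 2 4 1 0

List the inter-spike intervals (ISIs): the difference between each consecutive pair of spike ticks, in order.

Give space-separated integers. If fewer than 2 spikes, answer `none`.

t=0: input=2 -> V=12
t=1: input=1 -> V=15
t=2: input=0 -> V=12
t=3: input=1 -> V=15
t=4: input=1 -> V=18
t=5: input=1 -> V=20
t=6: input=3 -> V=0 FIRE
t=7: input=3 -> V=18
t=8: input=1 -> V=20
t=9: input=2 -> V=0 FIRE
t=10: input=4 -> V=0 FIRE
t=11: input=2 -> V=12
t=12: input=4 -> V=0 FIRE
t=13: input=1 -> V=6
t=14: input=0 -> V=4

Answer: 3 1 2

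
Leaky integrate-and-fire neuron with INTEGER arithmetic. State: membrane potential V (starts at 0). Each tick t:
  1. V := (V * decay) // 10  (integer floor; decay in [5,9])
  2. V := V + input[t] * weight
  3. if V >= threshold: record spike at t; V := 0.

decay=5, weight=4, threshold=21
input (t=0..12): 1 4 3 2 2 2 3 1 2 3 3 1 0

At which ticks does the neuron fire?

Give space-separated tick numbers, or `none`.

t=0: input=1 -> V=4
t=1: input=4 -> V=18
t=2: input=3 -> V=0 FIRE
t=3: input=2 -> V=8
t=4: input=2 -> V=12
t=5: input=2 -> V=14
t=6: input=3 -> V=19
t=7: input=1 -> V=13
t=8: input=2 -> V=14
t=9: input=3 -> V=19
t=10: input=3 -> V=0 FIRE
t=11: input=1 -> V=4
t=12: input=0 -> V=2

Answer: 2 10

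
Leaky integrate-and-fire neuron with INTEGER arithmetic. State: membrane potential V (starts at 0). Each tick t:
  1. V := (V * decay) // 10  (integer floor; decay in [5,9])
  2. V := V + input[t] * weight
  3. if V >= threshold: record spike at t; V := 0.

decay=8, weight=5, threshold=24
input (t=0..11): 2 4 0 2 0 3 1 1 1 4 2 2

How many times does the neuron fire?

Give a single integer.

Answer: 2

Derivation:
t=0: input=2 -> V=10
t=1: input=4 -> V=0 FIRE
t=2: input=0 -> V=0
t=3: input=2 -> V=10
t=4: input=0 -> V=8
t=5: input=3 -> V=21
t=6: input=1 -> V=21
t=7: input=1 -> V=21
t=8: input=1 -> V=21
t=9: input=4 -> V=0 FIRE
t=10: input=2 -> V=10
t=11: input=2 -> V=18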